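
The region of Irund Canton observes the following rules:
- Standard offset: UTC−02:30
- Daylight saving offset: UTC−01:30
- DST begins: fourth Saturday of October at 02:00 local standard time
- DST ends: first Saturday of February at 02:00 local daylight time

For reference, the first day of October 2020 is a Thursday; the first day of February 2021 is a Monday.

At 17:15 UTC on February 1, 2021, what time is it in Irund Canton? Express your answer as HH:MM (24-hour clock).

1 October 2020 is a Thursday, so the first Saturday is October 3 and the fourth is October 24.
1 February 2021 is a Monday, so the first Saturday is February 6.
At the standard offset (UTC−02:30), 17:15 UTC − 2h30m = 14:45 Irund Canton standard time.
Daylight saving runs 24 October 2020 – 6 February 2021; the standard-time date in Irund Canton, February 1, 2021, is inside that window, so Irund Canton is at UTC−01:30.
17:15 UTC − 1h30m = 15:45 local.

15:45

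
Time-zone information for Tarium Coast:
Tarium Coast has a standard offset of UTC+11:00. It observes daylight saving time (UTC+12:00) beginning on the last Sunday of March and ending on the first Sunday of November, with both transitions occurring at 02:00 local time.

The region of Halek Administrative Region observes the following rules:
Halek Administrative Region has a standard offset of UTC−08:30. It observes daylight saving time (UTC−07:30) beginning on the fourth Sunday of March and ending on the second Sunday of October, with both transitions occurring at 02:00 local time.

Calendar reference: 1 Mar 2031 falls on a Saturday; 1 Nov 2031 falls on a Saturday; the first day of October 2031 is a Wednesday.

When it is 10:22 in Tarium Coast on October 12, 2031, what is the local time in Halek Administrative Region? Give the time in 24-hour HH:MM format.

14:52

1 March 2031 is a Saturday, so Sundays fall on 2, 9, 16, 23, 30; the last is March 30.
1 November 2031 is a Saturday, so the first Sunday is November 2.
Daylight saving runs 30 March – 2 November; October 12, 2031 is inside that window, so Tarium Coast is at UTC+12:00.
10:22 Tarium Coast − 12h = 22:22 UTC (rolling into the previous day, 11 October 2031).
1 March 2031 is a Saturday, so the first Sunday is March 2 and the fourth is March 23.
1 October 2031 is a Wednesday, so the first Sunday is October 5 and the second is October 12.
At the standard offset (UTC−08:30), 22:22 UTC − 8h30m = 13:52 Halek Administrative Region standard time.
The standard-time date in Halek Administrative Region, October 11, 2031, lies within the daylight-saving period (23 March – 12 October), so Halek Administrative Region is on daylight time, UTC−07:30.
22:22 UTC − 7h30m = 14:52 Halek Administrative Region.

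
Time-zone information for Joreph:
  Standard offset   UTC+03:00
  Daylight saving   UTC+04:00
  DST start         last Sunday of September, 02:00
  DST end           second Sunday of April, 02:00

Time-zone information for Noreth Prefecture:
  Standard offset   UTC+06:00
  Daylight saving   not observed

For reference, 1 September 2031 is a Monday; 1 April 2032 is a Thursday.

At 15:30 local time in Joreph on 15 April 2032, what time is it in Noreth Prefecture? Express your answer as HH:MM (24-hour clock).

18:30

1 September 2031 is a Monday, so Sundays fall on 7, 14, 21, 28; the last is September 28.
1 April 2032 is a Thursday, so the first Sunday is April 4 and the second is April 11.
15 April 2032 is outside the daylight-saving period (28 September 2031 – 11 April 2032), so Joreph is on standard time, UTC+03:00.
15:30 Joreph − 3h = 12:30 UTC.
Noreth Prefecture stays on UTC+06:00 all year.
12:30 UTC + 6h = 18:30 Noreth Prefecture.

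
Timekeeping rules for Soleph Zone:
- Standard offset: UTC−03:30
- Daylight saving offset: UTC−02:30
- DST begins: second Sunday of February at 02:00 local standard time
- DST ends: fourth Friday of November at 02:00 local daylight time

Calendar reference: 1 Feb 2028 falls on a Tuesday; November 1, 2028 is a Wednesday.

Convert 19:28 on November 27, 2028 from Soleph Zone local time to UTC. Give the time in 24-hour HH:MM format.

22:58

1 February 2028 is a Tuesday, so the first Sunday is February 6 and the second is February 13.
1 November 2028 is a Wednesday, so the first Friday is November 3 and the fourth is November 24.
November 27, 2028 does not fall between 13 February and 24 November, so daylight saving is not in effect and Soleph Zone is at UTC−03:30.
19:28 local + 3h30m = 22:58 UTC.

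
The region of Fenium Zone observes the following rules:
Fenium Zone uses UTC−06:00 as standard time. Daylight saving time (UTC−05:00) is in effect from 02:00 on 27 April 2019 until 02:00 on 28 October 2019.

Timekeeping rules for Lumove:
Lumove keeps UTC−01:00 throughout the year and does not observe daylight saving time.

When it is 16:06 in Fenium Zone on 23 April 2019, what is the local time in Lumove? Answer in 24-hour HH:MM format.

21:06

23 April 2019 does not fall between 27 April and 28 October, so daylight saving is not in effect and Fenium Zone is at UTC−06:00.
16:06 Fenium Zone + 6h = 22:06 UTC.
Lumove has no daylight saving, so its offset is UTC−01:00 year-round.
22:06 UTC − 1h = 21:06 Lumove.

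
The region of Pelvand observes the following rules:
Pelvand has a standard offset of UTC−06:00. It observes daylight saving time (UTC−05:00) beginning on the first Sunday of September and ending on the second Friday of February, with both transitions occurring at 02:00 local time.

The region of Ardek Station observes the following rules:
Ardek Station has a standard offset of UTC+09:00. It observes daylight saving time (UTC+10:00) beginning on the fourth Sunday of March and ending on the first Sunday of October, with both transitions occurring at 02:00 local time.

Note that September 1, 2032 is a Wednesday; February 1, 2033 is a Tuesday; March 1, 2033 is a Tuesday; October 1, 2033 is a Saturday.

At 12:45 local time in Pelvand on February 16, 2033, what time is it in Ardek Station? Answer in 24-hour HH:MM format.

1 September 2032 is a Wednesday, so the first Sunday is September 5.
1 February 2033 is a Tuesday, so the first Friday is February 4 and the second is February 11.
February 16, 2033 does not fall between 5 September 2032 and 11 February 2033, so daylight saving is not in effect and Pelvand is at UTC−06:00.
12:45 Pelvand + 6h = 18:45 UTC.
1 March 2033 is a Tuesday, so the first Sunday is March 6 and the fourth is March 27.
1 October 2033 is a Saturday, so the first Sunday is October 2.
At the standard offset (UTC+09:00), 18:45 UTC + 9h = 03:45 Ardek Station standard time (rolling into the next day, 17 February 2033).
Daylight saving runs 27 March – 2 October; the standard-time date in Ardek Station, February 17, 2033, is outside that window, so Ardek Station is on standard time at UTC+09:00.
18:45 UTC + 9h = 03:45 Ardek Station (rolling into the next day, 17 February 2033).

03:45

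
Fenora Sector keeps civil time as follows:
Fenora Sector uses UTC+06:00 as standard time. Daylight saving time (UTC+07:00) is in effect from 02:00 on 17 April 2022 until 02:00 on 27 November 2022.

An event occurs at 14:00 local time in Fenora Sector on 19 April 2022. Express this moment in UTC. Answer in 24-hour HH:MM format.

07:00

19 April 2022 falls between 17 April and 27 November, so daylight saving is in effect and Fenora Sector is at UTC+07:00.
14:00 local − 7h = 07:00 UTC.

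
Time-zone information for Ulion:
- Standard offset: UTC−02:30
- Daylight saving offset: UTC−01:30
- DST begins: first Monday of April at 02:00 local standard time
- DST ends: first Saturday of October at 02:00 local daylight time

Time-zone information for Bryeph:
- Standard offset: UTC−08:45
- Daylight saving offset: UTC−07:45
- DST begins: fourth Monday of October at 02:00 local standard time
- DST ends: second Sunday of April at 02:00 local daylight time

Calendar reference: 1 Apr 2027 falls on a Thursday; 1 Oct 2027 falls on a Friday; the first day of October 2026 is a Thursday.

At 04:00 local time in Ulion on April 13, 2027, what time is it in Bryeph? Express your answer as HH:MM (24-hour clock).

20:45

1 April 2027 is a Thursday, so the first Monday is April 5.
1 October 2027 is a Friday, so the first Saturday is October 2.
April 13, 2027 lies within the daylight-saving period (5 April – 2 October), so Ulion is on daylight time, UTC−01:30.
04:00 Ulion + 1h30m = 05:30 UTC.
1 October 2026 is a Thursday, so the first Monday is October 5 and the fourth is October 26.
1 April 2027 is a Thursday, so the first Sunday is April 4 and the second is April 11.
At the standard offset (UTC−08:45), 05:30 UTC − 8h45m = 20:45 Bryeph standard time (rolling into the previous day, 12 April 2027).
Daylight saving runs 26 October 2026 – 11 April 2027; the standard-time date in Bryeph, April 12, 2027, is outside that window, so Bryeph is on standard time at UTC−08:45.
05:30 UTC − 8h45m = 20:45 Bryeph (rolling into the previous day, 12 April 2027).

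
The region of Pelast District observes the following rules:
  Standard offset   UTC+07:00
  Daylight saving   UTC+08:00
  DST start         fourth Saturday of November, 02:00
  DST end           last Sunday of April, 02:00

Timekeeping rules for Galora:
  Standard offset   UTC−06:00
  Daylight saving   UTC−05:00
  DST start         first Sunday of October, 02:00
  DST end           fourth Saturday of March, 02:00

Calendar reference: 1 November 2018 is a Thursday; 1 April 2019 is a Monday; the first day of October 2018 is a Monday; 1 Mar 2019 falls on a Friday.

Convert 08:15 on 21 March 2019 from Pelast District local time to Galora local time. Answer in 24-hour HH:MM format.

1 November 2018 is a Thursday, so the first Saturday is November 3 and the fourth is November 24.
1 April 2019 is a Monday, so Sundays fall on 7, 14, 21, 28; the last is April 28.
21 March 2019 falls between 24 November 2018 and 28 April 2019, so daylight saving is in effect and Pelast District is at UTC+08:00.
08:15 Pelast District − 8h = 00:15 UTC.
1 October 2018 is a Monday, so the first Sunday is October 7.
1 March 2019 is a Friday, so the first Saturday is March 2 and the fourth is March 23.
At the standard offset (UTC−06:00), 00:15 UTC − 6h = 18:15 Galora standard time (rolling into the previous day, 20 March 2019).
Daylight saving runs 7 October 2018 – 23 March 2019; the standard-time date in Galora, 20 March 2019, is inside that window, so Galora is at UTC−05:00.
00:15 UTC − 5h = 19:15 Galora (rolling into the previous day, 20 March 2019).

19:15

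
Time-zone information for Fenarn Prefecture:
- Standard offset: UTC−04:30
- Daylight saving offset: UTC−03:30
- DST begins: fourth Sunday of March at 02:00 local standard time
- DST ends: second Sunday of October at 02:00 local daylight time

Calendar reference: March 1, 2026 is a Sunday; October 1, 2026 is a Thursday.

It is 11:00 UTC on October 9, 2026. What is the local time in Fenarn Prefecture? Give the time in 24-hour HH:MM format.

07:30

1 March 2026 is a Sunday, so the first Sunday is March 1 and the fourth is March 22.
1 October 2026 is a Thursday, so the first Sunday is October 4 and the second is October 11.
At the standard offset (UTC−04:30), 11:00 UTC − 4h30m = 06:30 Fenarn Prefecture standard time.
The standard-time date in Fenarn Prefecture, October 9, 2026, lies within the daylight-saving period (22 March – 11 October), so Fenarn Prefecture is on daylight time, UTC−03:30.
11:00 UTC − 3h30m = 07:30 local.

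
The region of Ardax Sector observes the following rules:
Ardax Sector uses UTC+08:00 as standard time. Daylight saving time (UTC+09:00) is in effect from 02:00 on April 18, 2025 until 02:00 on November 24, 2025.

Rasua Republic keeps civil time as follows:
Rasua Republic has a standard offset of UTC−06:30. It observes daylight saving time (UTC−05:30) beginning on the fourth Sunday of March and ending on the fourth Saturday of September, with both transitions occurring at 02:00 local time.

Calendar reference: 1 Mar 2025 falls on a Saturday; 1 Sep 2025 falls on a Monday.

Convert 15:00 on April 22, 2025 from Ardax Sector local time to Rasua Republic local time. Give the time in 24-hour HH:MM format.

April 22, 2025 falls between 18 April and 24 November, so daylight saving is in effect and Ardax Sector is at UTC+09:00.
15:00 Ardax Sector − 9h = 06:00 UTC.
1 March 2025 is a Saturday, so the first Sunday is March 2 and the fourth is March 23.
1 September 2025 is a Monday, so the first Saturday is September 6 and the fourth is September 27.
At the standard offset (UTC−06:30), 06:00 UTC − 6h30m = 23:30 Rasua Republic standard time (rolling into the previous day, 21 April 2025).
The standard-time date in Rasua Republic, April 21, 2025, lies within the daylight-saving period (23 March – 27 September), so Rasua Republic is on daylight time, UTC−05:30.
06:00 UTC − 5h30m = 00:30 Rasua Republic.

00:30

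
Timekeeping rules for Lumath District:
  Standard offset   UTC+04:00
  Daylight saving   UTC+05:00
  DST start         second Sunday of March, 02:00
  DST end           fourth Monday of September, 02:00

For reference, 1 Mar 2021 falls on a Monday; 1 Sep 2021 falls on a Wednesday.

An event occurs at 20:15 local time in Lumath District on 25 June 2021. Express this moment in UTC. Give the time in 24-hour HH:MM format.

15:15

1 March 2021 is a Monday, so the first Sunday is March 7 and the second is March 14.
1 September 2021 is a Wednesday, so the first Monday is September 6 and the fourth is September 27.
25 June 2021 lies within the daylight-saving period (14 March – 27 September), so Lumath District is on daylight time, UTC+05:00.
20:15 local − 5h = 15:15 UTC.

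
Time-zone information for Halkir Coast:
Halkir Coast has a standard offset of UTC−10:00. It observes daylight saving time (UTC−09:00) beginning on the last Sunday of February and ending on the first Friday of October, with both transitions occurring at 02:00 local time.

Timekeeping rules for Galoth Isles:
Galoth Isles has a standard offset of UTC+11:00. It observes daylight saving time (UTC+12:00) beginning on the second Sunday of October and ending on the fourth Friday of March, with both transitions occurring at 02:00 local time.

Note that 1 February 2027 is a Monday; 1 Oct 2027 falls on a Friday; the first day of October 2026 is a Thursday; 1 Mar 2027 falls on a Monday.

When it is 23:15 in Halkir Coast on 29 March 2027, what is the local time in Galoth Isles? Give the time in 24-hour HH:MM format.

19:15

1 February 2027 is a Monday, so Sundays fall on 7, 14, 21, 28; the last is February 28.
1 October 2027 is a Friday, so the first Friday is October 1.
29 March 2027 lies within the daylight-saving period (28 February – 1 October), so Halkir Coast is on daylight time, UTC−09:00.
23:15 Halkir Coast + 9h = 08:15 UTC (rolling into the next day, 30 March 2027).
1 October 2026 is a Thursday, so the first Sunday is October 4 and the second is October 11.
1 March 2027 is a Monday, so the first Friday is March 5 and the fourth is March 26.
At the standard offset (UTC+11:00), 08:15 UTC + 11h = 19:15 Galoth Isles standard time.
The standard-time date in Galoth Isles, 30 March 2027, is outside the daylight-saving period (11 October 2026 – 26 March 2027), so Galoth Isles is on standard time, UTC+11:00.
08:15 UTC + 11h = 19:15 Galoth Isles.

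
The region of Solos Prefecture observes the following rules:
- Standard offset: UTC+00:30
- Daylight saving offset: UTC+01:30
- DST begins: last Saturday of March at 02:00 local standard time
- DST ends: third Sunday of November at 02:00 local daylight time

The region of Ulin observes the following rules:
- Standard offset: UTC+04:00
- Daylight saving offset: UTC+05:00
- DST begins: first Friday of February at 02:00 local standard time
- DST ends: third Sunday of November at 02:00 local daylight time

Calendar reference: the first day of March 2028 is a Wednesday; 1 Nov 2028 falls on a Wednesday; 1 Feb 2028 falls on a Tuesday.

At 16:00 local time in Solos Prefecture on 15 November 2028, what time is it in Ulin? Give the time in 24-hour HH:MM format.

19:30

1 March 2028 is a Wednesday, so Saturdays fall on 4, 11, 18, 25; the last is March 25.
1 November 2028 is a Wednesday, so the first Sunday is November 5 and the third is November 19.
15 November 2028 lies within the daylight-saving period (25 March – 19 November), so Solos Prefecture is on daylight time, UTC+01:30.
16:00 Solos Prefecture − 1h30m = 14:30 UTC.
1 February 2028 is a Tuesday, so the first Friday is February 4.
1 November 2028 is a Wednesday, so the first Sunday is November 5 and the third is November 19.
At the standard offset (UTC+04:00), 14:30 UTC + 4h = 18:30 Ulin standard time.
Daylight saving runs 4 February – 19 November; the standard-time date in Ulin, 15 November 2028, is inside that window, so Ulin is at UTC+05:00.
14:30 UTC + 5h = 19:30 Ulin.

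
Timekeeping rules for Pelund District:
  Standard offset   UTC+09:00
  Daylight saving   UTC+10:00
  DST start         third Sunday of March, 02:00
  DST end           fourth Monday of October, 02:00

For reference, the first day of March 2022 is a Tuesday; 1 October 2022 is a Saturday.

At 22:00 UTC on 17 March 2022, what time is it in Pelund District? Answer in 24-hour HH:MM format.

1 March 2022 is a Tuesday, so the first Sunday is March 6 and the third is March 20.
1 October 2022 is a Saturday, so the first Monday is October 3 and the fourth is October 24.
At the standard offset (UTC+09:00), 22:00 UTC + 9h = 07:00 Pelund District standard time (rolling into the next day, 18 March 2022).
The standard-time date in Pelund District, 18 March 2022, is outside the daylight-saving period (20 March – 24 October), so Pelund District is on standard time, UTC+09:00.
22:00 UTC + 9h = 07:00 local (rolling into the next day, 18 March 2022).

07:00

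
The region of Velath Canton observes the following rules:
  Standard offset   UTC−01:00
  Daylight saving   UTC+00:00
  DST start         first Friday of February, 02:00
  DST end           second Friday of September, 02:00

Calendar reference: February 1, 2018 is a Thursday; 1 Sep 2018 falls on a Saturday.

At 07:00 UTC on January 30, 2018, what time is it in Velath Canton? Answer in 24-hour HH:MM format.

06:00

1 February 2018 is a Thursday, so the first Friday is February 2.
1 September 2018 is a Saturday, so the first Friday is September 7 and the second is September 14.
At the standard offset (UTC−01:00), 07:00 UTC − 1h = 06:00 Velath Canton standard time.
The standard-time date in Velath Canton, January 30, 2018, does not fall between 2 February and 14 September, so daylight saving is not in effect and Velath Canton is at UTC−01:00.
07:00 UTC − 1h = 06:00 local.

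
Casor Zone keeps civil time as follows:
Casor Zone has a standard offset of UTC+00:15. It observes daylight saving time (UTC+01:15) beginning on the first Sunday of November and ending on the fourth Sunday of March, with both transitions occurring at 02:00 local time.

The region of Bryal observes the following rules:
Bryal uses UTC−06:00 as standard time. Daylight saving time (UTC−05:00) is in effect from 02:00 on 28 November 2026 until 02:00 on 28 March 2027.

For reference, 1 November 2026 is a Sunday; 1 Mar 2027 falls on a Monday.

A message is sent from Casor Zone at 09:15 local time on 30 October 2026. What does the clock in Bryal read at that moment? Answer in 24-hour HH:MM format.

1 November 2026 is a Sunday, so the first Sunday is November 1.
1 March 2027 is a Monday, so the first Sunday is March 7 and the fourth is March 28.
30 October 2026 does not fall between 1 November 2026 and 28 March 2027, so daylight saving is not in effect and Casor Zone is at UTC+00:15.
09:15 Casor Zone − 0h15m = 09:00 UTC.
At the standard offset (UTC−06:00), 09:00 UTC − 6h = 03:00 Bryal standard time.
The standard-time date in Bryal, 30 October 2026, is outside the daylight-saving period (28 November 2026 – 28 March 2027), so Bryal is on standard time, UTC−06:00.
09:00 UTC − 6h = 03:00 Bryal.

03:00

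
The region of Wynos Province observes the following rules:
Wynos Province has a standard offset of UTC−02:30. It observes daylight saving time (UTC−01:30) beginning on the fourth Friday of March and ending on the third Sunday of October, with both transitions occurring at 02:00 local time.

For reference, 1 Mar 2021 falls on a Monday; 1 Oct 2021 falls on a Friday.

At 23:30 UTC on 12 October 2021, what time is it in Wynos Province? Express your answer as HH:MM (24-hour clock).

1 March 2021 is a Monday, so the first Friday is March 5 and the fourth is March 26.
1 October 2021 is a Friday, so the first Sunday is October 3 and the third is October 17.
At the standard offset (UTC−02:30), 23:30 UTC − 2h30m = 21:00 Wynos Province standard time.
The standard-time date in Wynos Province, 12 October 2021, falls between 26 March and 17 October, so daylight saving is in effect and Wynos Province is at UTC−01:30.
23:30 UTC − 1h30m = 22:00 local.

22:00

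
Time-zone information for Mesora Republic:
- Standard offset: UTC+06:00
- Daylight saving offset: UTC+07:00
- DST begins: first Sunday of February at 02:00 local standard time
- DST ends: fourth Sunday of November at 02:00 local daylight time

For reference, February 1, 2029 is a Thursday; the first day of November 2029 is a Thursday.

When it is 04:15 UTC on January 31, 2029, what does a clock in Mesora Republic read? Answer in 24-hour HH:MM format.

10:15

1 February 2029 is a Thursday, so the first Sunday is February 4.
1 November 2029 is a Thursday, so the first Sunday is November 4 and the fourth is November 25.
At the standard offset (UTC+06:00), 04:15 UTC + 6h = 10:15 Mesora Republic standard time.
Daylight saving runs 4 February – 25 November; the standard-time date in Mesora Republic, January 31, 2029, is outside that window, so Mesora Republic is on standard time at UTC+06:00.
04:15 UTC + 6h = 10:15 local.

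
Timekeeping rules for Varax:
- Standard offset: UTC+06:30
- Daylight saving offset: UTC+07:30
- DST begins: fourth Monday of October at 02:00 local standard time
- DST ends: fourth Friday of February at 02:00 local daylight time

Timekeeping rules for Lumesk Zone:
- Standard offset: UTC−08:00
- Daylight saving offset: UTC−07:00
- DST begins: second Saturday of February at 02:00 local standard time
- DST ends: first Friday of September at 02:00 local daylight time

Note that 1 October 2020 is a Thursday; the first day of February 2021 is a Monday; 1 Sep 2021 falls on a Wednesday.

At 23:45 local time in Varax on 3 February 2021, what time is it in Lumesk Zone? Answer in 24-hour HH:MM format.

08:15

1 October 2020 is a Thursday, so the first Monday is October 5 and the fourth is October 26.
1 February 2021 is a Monday, so the first Friday is February 5 and the fourth is February 26.
Daylight saving runs 26 October 2020 – 26 February 2021; 3 February 2021 is inside that window, so Varax is at UTC+07:30.
23:45 Varax − 7h30m = 16:15 UTC.
1 February 2021 is a Monday, so the first Saturday is February 6 and the second is February 13.
1 September 2021 is a Wednesday, so the first Friday is September 3.
At the standard offset (UTC−08:00), 16:15 UTC − 8h = 08:15 Lumesk Zone standard time.
The standard-time date in Lumesk Zone, 3 February 2021, does not fall between 13 February and 3 September, so daylight saving is not in effect and Lumesk Zone is at UTC−08:00.
16:15 UTC − 8h = 08:15 Lumesk Zone.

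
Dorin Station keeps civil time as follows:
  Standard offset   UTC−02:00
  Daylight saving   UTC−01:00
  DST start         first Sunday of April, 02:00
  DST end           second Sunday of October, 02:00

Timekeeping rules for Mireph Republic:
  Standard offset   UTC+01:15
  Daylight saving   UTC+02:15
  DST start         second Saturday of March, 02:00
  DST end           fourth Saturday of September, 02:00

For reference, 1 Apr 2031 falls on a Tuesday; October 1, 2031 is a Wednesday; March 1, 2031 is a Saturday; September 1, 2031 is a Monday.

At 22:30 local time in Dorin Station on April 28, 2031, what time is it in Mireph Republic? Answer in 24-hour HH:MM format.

1 April 2031 is a Tuesday, so the first Sunday is April 6.
1 October 2031 is a Wednesday, so the first Sunday is October 5 and the second is October 12.
Daylight saving runs 6 April – 12 October; April 28, 2031 is inside that window, so Dorin Station is at UTC−01:00.
22:30 Dorin Station + 1h = 23:30 UTC.
1 March 2031 is a Saturday, so the first Saturday is March 1 and the second is March 8.
1 September 2031 is a Monday, so the first Saturday is September 6 and the fourth is September 27.
At the standard offset (UTC+01:15), 23:30 UTC + 1h15m = 00:45 Mireph Republic standard time (rolling into the next day, 29 April 2031).
The standard-time date in Mireph Republic, April 29, 2031, falls between 8 March and 27 September, so daylight saving is in effect and Mireph Republic is at UTC+02:15.
23:30 UTC + 2h15m = 01:45 Mireph Republic (rolling into the next day, 29 April 2031).

01:45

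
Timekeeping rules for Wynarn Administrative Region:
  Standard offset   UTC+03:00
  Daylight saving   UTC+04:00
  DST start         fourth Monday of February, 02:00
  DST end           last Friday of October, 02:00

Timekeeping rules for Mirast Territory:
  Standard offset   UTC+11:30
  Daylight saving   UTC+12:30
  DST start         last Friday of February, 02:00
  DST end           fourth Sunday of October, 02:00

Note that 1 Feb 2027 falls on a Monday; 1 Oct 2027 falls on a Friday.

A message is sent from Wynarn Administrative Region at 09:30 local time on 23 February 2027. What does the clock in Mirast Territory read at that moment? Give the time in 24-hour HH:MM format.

1 February 2027 is a Monday, so the first Monday is February 1 and the fourth is February 22.
1 October 2027 is a Friday, so Fridays fall on 1, 8, 15, 22, 29; the last is October 29.
23 February 2027 lies within the daylight-saving period (22 February – 29 October), so Wynarn Administrative Region is on daylight time, UTC+04:00.
09:30 Wynarn Administrative Region − 4h = 05:30 UTC.
1 February 2027 is a Monday, so Fridays fall on 5, 12, 19, 26; the last is February 26.
1 October 2027 is a Friday, so the first Sunday is October 3 and the fourth is October 24.
At the standard offset (UTC+11:30), 05:30 UTC + 11h30m = 17:00 Mirast Territory standard time.
Daylight saving runs 26 February – 24 October; the standard-time date in Mirast Territory, 23 February 2027, is outside that window, so Mirast Territory is on standard time at UTC+11:30.
05:30 UTC + 11h30m = 17:00 Mirast Territory.

17:00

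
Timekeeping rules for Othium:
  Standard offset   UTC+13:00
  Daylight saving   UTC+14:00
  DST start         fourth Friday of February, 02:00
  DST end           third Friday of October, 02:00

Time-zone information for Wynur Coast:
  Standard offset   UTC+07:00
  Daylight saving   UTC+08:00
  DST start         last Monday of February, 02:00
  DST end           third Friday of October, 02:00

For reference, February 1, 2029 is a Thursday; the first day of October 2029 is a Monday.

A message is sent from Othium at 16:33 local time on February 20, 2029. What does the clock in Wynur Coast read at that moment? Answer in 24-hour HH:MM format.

10:33

1 February 2029 is a Thursday, so the first Friday is February 2 and the fourth is February 23.
1 October 2029 is a Monday, so the first Friday is October 5 and the third is October 19.
February 20, 2029 does not fall between 23 February and 19 October, so daylight saving is not in effect and Othium is at UTC+13:00.
16:33 Othium − 13h = 03:33 UTC.
1 February 2029 is a Thursday, so Mondays fall on 5, 12, 19, 26; the last is February 26.
1 October 2029 is a Monday, so the first Friday is October 5 and the third is October 19.
At the standard offset (UTC+07:00), 03:33 UTC + 7h = 10:33 Wynur Coast standard time.
The standard-time date in Wynur Coast, February 20, 2029, does not fall between 26 February and 19 October, so daylight saving is not in effect and Wynur Coast is at UTC+07:00.
03:33 UTC + 7h = 10:33 Wynur Coast.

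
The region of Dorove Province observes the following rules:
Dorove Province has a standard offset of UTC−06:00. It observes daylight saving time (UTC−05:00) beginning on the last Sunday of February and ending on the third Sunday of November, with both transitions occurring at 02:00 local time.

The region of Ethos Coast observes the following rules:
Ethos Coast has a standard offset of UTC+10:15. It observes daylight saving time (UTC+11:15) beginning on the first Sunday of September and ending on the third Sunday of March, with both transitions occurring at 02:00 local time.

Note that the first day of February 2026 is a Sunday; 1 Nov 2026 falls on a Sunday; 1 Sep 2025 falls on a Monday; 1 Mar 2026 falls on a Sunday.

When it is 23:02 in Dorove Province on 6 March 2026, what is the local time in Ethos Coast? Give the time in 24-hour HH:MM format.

15:17

1 February 2026 is a Sunday, so Sundays fall on 1, 8, 15, 22; the last is February 22.
1 November 2026 is a Sunday, so the first Sunday is November 1 and the third is November 15.
6 March 2026 falls between 22 February and 15 November, so daylight saving is in effect and Dorove Province is at UTC−05:00.
23:02 Dorove Province + 5h = 04:02 UTC (rolling into the next day, 7 March 2026).
1 September 2025 is a Monday, so the first Sunday is September 7.
1 March 2026 is a Sunday, so the first Sunday is March 1 and the third is March 15.
At the standard offset (UTC+10:15), 04:02 UTC + 10h15m = 14:17 Ethos Coast standard time.
The standard-time date in Ethos Coast, 7 March 2026, lies within the daylight-saving period (7 September 2025 – 15 March 2026), so Ethos Coast is on daylight time, UTC+11:15.
04:02 UTC + 11h15m = 15:17 Ethos Coast.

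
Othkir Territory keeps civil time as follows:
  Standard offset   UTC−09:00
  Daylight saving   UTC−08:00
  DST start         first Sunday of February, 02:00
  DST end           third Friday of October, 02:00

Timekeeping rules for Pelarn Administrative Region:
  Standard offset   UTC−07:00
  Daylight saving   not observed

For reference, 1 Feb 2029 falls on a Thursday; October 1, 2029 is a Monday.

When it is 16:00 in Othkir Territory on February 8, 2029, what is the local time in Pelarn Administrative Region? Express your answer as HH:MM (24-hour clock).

1 February 2029 is a Thursday, so the first Sunday is February 4.
1 October 2029 is a Monday, so the first Friday is October 5 and the third is October 19.
Daylight saving runs 4 February – 19 October; February 8, 2029 is inside that window, so Othkir Territory is at UTC−08:00.
16:00 Othkir Territory + 8h = 00:00 UTC (rolling into the next day, 9 February 2029).
Pelarn Administrative Region stays on UTC−07:00 all year.
00:00 UTC − 7h = 17:00 Pelarn Administrative Region (rolling into the previous day, 8 February 2029).

17:00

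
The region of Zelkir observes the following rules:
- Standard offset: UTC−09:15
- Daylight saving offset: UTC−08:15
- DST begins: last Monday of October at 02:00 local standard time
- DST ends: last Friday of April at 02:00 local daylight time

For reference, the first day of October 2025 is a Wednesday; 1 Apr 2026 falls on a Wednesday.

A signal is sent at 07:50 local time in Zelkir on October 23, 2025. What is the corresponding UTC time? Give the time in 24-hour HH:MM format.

1 October 2025 is a Wednesday, so Mondays fall on 6, 13, 20, 27; the last is October 27.
1 April 2026 is a Wednesday, so Fridays fall on 3, 10, 17, 24; the last is April 24.
October 23, 2025 is outside the daylight-saving period (27 October 2025 – 24 April 2026), so Zelkir is on standard time, UTC−09:15.
07:50 local + 9h15m = 17:05 UTC.

17:05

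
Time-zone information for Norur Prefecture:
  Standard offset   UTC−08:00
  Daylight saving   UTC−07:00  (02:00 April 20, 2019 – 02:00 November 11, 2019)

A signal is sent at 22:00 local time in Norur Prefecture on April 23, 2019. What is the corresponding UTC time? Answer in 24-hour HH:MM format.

05:00

Daylight saving runs 20 April – 11 November; April 23, 2019 is inside that window, so Norur Prefecture is at UTC−07:00.
22:00 local + 7h = 05:00 UTC (rolling into the next day, 24 April 2019).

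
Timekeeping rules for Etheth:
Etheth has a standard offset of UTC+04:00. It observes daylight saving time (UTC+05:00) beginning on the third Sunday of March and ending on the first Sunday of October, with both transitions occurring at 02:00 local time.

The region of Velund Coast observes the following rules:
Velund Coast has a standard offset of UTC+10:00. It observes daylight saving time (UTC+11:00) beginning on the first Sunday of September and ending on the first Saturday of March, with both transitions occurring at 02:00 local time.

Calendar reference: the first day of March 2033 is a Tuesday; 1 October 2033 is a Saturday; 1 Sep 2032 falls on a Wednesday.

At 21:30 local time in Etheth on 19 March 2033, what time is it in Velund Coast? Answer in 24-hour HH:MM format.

03:30

1 March 2033 is a Tuesday, so the first Sunday is March 6 and the third is March 20.
1 October 2033 is a Saturday, so the first Sunday is October 2.
19 March 2033 is outside the daylight-saving period (20 March – 2 October), so Etheth is on standard time, UTC+04:00.
21:30 Etheth − 4h = 17:30 UTC.
1 September 2032 is a Wednesday, so the first Sunday is September 5.
1 March 2033 is a Tuesday, so the first Saturday is March 5.
At the standard offset (UTC+10:00), 17:30 UTC + 10h = 03:30 Velund Coast standard time (rolling into the next day, 20 March 2033).
The standard-time date in Velund Coast, 20 March 2033, does not fall between 5 September 2032 and 5 March 2033, so daylight saving is not in effect and Velund Coast is at UTC+10:00.
17:30 UTC + 10h = 03:30 Velund Coast (rolling into the next day, 20 March 2033).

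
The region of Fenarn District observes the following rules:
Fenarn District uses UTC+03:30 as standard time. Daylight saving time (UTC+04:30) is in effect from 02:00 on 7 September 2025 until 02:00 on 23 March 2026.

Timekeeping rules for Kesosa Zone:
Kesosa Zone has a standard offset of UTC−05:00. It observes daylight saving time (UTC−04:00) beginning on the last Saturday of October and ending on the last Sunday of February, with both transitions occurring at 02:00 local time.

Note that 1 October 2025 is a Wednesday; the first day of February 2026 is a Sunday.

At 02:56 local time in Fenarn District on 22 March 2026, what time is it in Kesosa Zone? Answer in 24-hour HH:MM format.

22 March 2026 lies within the daylight-saving period (7 September 2025 – 23 March 2026), so Fenarn District is on daylight time, UTC+04:30.
02:56 Fenarn District − 4h30m = 22:26 UTC (rolling into the previous day, 21 March 2026).
1 October 2025 is a Wednesday, so Saturdays fall on 4, 11, 18, 25; the last is October 25.
1 February 2026 is a Sunday, so Sundays fall on 1, 8, 15, 22; the last is February 22.
At the standard offset (UTC−05:00), 22:26 UTC − 5h = 17:26 Kesosa Zone standard time.
The standard-time date in Kesosa Zone, 21 March 2026, is outside the daylight-saving period (25 October 2025 – 22 February 2026), so Kesosa Zone is on standard time, UTC−05:00.
22:26 UTC − 5h = 17:26 Kesosa Zone.

17:26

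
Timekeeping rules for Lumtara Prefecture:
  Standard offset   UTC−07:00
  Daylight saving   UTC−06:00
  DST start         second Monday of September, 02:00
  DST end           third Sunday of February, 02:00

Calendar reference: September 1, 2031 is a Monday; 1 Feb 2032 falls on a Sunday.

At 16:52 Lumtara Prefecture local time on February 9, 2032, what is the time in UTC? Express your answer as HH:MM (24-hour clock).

22:52

1 September 2031 is a Monday, so the first Monday is September 1 and the second is September 8.
1 February 2032 is a Sunday, so the first Sunday is February 1 and the third is February 15.
February 9, 2032 lies within the daylight-saving period (8 September 2031 – 15 February 2032), so Lumtara Prefecture is on daylight time, UTC−06:00.
16:52 local + 6h = 22:52 UTC.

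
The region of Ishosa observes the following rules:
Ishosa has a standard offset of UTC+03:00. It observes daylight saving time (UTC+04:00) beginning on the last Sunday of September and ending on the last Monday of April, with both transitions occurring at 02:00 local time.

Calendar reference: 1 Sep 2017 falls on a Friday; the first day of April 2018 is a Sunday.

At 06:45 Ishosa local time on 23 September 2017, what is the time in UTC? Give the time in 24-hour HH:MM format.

03:45

1 September 2017 is a Friday, so Sundays fall on 3, 10, 17, 24; the last is September 24.
1 April 2018 is a Sunday, so Mondays fall on 2, 9, 16, 23, 30; the last is April 30.
Daylight saving runs 24 September 2017 – 30 April 2018; 23 September 2017 is outside that window, so Ishosa is on standard time at UTC+03:00.
06:45 local − 3h = 03:45 UTC.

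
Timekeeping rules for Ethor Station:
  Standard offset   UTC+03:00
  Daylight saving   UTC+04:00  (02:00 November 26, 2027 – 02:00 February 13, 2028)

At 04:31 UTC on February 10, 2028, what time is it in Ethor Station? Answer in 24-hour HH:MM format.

08:31

At the standard offset (UTC+03:00), 04:31 UTC + 3h = 07:31 Ethor Station standard time.
Daylight saving runs 26 November 2027 – 13 February 2028; the standard-time date in Ethor Station, February 10, 2028, is inside that window, so Ethor Station is at UTC+04:00.
04:31 UTC + 4h = 08:31 local.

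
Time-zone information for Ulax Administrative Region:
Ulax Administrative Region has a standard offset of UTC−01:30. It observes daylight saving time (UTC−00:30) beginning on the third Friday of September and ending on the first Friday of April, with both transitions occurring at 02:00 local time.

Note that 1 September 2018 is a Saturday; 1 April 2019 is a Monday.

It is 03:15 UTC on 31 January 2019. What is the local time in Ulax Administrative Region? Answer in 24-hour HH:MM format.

1 September 2018 is a Saturday, so the first Friday is September 7 and the third is September 21.
1 April 2019 is a Monday, so the first Friday is April 5.
At the standard offset (UTC−01:30), 03:15 UTC − 1h30m = 01:45 Ulax Administrative Region standard time.
The standard-time date in Ulax Administrative Region, 31 January 2019, falls between 21 September 2018 and 5 April 2019, so daylight saving is in effect and Ulax Administrative Region is at UTC−00:30.
03:15 UTC − 0h30m = 02:45 local.

02:45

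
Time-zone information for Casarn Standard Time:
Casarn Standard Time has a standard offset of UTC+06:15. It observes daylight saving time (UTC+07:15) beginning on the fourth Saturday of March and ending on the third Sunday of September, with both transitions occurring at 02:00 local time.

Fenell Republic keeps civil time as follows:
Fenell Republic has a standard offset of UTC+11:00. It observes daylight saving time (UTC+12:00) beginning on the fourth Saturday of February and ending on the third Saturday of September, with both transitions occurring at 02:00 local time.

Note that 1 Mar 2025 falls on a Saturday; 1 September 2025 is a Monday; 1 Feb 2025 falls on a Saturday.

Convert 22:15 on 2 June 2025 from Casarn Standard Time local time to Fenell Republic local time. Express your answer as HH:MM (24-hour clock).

03:00

1 March 2025 is a Saturday, so the first Saturday is March 1 and the fourth is March 22.
1 September 2025 is a Monday, so the first Sunday is September 7 and the third is September 21.
2 June 2025 falls between 22 March and 21 September, so daylight saving is in effect and Casarn Standard Time is at UTC+07:15.
22:15 Casarn Standard Time − 7h15m = 15:00 UTC.
1 February 2025 is a Saturday, so the first Saturday is February 1 and the fourth is February 22.
1 September 2025 is a Monday, so the first Saturday is September 6 and the third is September 20.
At the standard offset (UTC+11:00), 15:00 UTC + 11h = 02:00 Fenell Republic standard time (rolling into the next day, 3 June 2025).
Daylight saving runs 22 February – 20 September; the standard-time date in Fenell Republic, 3 June 2025, is inside that window, so Fenell Republic is at UTC+12:00.
15:00 UTC + 12h = 03:00 Fenell Republic (rolling into the next day, 3 June 2025).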